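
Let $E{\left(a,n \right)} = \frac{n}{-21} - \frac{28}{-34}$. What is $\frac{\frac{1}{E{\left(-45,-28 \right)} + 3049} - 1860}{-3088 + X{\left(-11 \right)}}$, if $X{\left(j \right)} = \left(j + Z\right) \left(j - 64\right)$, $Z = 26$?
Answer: $\frac{289432689}{655580717} \approx 0.44149$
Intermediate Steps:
$E{\left(a,n \right)} = \frac{14}{17} - \frac{n}{21}$ ($E{\left(a,n \right)} = n \left(- \frac{1}{21}\right) - - \frac{14}{17} = - \frac{n}{21} + \frac{14}{17} = \frac{14}{17} - \frac{n}{21}$)
$X{\left(j \right)} = \left(-64 + j\right) \left(26 + j\right)$ ($X{\left(j \right)} = \left(j + 26\right) \left(j - 64\right) = \left(26 + j\right) \left(-64 + j\right) = \left(-64 + j\right) \left(26 + j\right)$)
$\frac{\frac{1}{E{\left(-45,-28 \right)} + 3049} - 1860}{-3088 + X{\left(-11 \right)}} = \frac{\frac{1}{\left(\frac{14}{17} - - \frac{4}{3}\right) + 3049} - 1860}{-3088 - \left(1246 - 121\right)} = \frac{\frac{1}{\left(\frac{14}{17} + \frac{4}{3}\right) + 3049} - 1860}{-3088 + \left(-1664 + 121 + 418\right)} = \frac{\frac{1}{\frac{110}{51} + 3049} - 1860}{-3088 - 1125} = \frac{\frac{1}{\frac{155609}{51}} - 1860}{-4213} = \left(\frac{51}{155609} - 1860\right) \left(- \frac{1}{4213}\right) = \left(- \frac{289432689}{155609}\right) \left(- \frac{1}{4213}\right) = \frac{289432689}{655580717}$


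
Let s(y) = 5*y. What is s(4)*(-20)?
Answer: -400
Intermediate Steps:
s(4)*(-20) = (5*4)*(-20) = 20*(-20) = -400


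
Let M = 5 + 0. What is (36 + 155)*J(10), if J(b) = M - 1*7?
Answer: -382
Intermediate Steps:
M = 5
J(b) = -2 (J(b) = 5 - 1*7 = 5 - 7 = -2)
(36 + 155)*J(10) = (36 + 155)*(-2) = 191*(-2) = -382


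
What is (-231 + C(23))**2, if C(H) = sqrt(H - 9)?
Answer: (231 - sqrt(14))**2 ≈ 51646.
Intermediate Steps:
C(H) = sqrt(-9 + H)
(-231 + C(23))**2 = (-231 + sqrt(-9 + 23))**2 = (-231 + sqrt(14))**2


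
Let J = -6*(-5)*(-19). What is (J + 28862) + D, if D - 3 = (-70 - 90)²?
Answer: 53895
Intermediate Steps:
D = 25603 (D = 3 + (-70 - 90)² = 3 + (-160)² = 3 + 25600 = 25603)
J = -570 (J = 30*(-19) = -570)
(J + 28862) + D = (-570 + 28862) + 25603 = 28292 + 25603 = 53895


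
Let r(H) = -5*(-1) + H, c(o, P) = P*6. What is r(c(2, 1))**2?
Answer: 121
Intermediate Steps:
c(o, P) = 6*P
r(H) = 5 + H
r(c(2, 1))**2 = (5 + 6*1)**2 = (5 + 6)**2 = 11**2 = 121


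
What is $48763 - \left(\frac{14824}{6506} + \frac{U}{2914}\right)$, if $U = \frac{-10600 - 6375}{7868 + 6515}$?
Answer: $\frac{6648033784398549}{136339937686} \approx 48761.0$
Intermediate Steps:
$U = - \frac{16975}{14383} \approx -1.1802$
$48763 - \left(\frac{14824}{6506} + \frac{U}{2914}\right) = 48763 - \left(\frac{14824}{6506} - \frac{16975}{14383 \cdot 2914}\right) = 48763 - \left(14824 \cdot \frac{1}{6506} - \frac{16975}{41912062}\right) = 48763 - \left(\frac{7412}{3253} - \frac{16975}{41912062}\right) = 48763 - \frac{310596983869}{136339937686} = \frac{6648033784398549}{136339937686}$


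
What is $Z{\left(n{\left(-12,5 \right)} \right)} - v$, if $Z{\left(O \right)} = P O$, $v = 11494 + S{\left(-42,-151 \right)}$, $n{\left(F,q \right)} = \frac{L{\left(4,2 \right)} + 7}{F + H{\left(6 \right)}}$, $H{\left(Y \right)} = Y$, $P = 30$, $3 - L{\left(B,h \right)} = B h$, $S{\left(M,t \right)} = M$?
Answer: $-11462$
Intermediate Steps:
$L{\left(B,h \right)} = 3 - B h$
$n{\left(F,q \right)} = \frac{2}{6 + F}$ ($n{\left(F,q \right)} = \frac{\left(3 - 4 \cdot 2\right) + 7}{F + 6} = \frac{\left(3 - 8\right) + 7}{6 + F} = \frac{-5 + 7}{6 + F} = \frac{2}{6 + F}$)
$v = 11452$ ($v = 11494 - 42 = 11452$)
$Z{\left(O \right)} = 30 O$
$Z{\left(n{\left(-12,5 \right)} \right)} - v = 30 \frac{2}{6 - 12} - 11452 = 30 \frac{2}{-6} - 11452 = 30 \cdot 2 \left(- \frac{1}{6}\right) - 11452 = 30 \left(- \frac{1}{3}\right) - 11452 = -10 - 11452 = -11462$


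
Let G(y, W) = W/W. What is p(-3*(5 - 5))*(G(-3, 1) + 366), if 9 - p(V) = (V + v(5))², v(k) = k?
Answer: -5872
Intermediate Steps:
G(y, W) = 1
p(V) = 9 - (5 + V)² (p(V) = 9 - (V + 5)² = 9 - (5 + V)²)
p(-3*(5 - 5))*(G(-3, 1) + 366) = (9 - (5 - 3*(5 - 5))²)*(1 + 366) = (9 - (5 - 3*0)²)*367 = (9 - (5 + 0)²)*367 = (9 - 1*5²)*367 = (9 - 1*25)*367 = (9 - 25)*367 = -16*367 = -5872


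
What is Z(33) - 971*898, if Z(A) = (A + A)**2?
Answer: -867602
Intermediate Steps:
Z(A) = 4*A**2 (Z(A) = (2*A)**2 = 4*A**2)
Z(33) - 971*898 = 4*33**2 - 971*898 = 4*1089 - 871958 = 4356 - 871958 = -867602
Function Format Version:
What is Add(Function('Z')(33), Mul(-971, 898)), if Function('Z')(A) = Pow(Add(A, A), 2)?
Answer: -867602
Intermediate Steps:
Function('Z')(A) = Mul(4, Pow(A, 2)) (Function('Z')(A) = Pow(Mul(2, A), 2) = Mul(4, Pow(A, 2)))
Add(Function('Z')(33), Mul(-971, 898)) = Add(Mul(4, Pow(33, 2)), Mul(-971, 898)) = Add(Mul(4, 1089), -871958) = Add(4356, -871958) = -867602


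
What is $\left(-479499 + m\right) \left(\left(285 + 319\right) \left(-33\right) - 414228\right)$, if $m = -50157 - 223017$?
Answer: $326780509680$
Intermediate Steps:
$m = -273174$
$\left(-479499 + m\right) \left(\left(285 + 319\right) \left(-33\right) - 414228\right) = \left(-479499 - 273174\right) \left(\left(285 + 319\right) \left(-33\right) - 414228\right) = - 752673 \left(604 \left(-33\right) - 414228\right) = - 752673 \left(-19932 - 414228\right) = \left(-752673\right) \left(-434160\right) = 326780509680$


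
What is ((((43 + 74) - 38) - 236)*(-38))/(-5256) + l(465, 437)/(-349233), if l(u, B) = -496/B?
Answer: -151749569185/133690583196 ≈ -1.1351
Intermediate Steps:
((((43 + 74) - 38) - 236)*(-38))/(-5256) + l(465, 437)/(-349233) = ((((43 + 74) - 38) - 236)*(-38))/(-5256) - 496/437/(-349233) = (((117 - 38) - 236)*(-38))*(-1/5256) - 496*1/437*(-1/349233) = ((79 - 236)*(-38))*(-1/5256) - 496/437*(-1/349233) = -157*(-38)*(-1/5256) + 496/152614821 = 5966*(-1/5256) + 496/152614821 = -2983/2628 + 496/152614821 = -151749569185/133690583196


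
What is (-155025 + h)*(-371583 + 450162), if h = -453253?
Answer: -47797876962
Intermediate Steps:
(-155025 + h)*(-371583 + 450162) = (-155025 - 453253)*(-371583 + 450162) = -608278*78579 = -47797876962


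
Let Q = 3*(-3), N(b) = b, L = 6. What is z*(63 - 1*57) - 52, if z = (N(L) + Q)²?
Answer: 2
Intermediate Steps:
Q = -9
z = 9 (z = (6 - 9)² = (-3)² = 9)
z*(63 - 1*57) - 52 = 9*(63 - 1*57) - 52 = 9*(63 - 57) - 52 = 9*6 - 52 = 54 - 52 = 2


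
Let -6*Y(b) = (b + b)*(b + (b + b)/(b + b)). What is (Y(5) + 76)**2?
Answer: 4356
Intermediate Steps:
Y(b) = -b*(1 + b)/3 (Y(b) = -(b + b)*(b + (b + b)/(b + b))/6 = -2*b*(b + (2*b)/((2*b)))/6 = -2*b*(b + (2*b)*(1/(2*b)))/6 = -2*b*(b + 1)/6 = -2*b*(1 + b)/6 = -b*(1 + b)/3)
(Y(5) + 76)**2 = (-1/3*5*(1 + 5) + 76)**2 = (-1/3*5*6 + 76)**2 = (-10 + 76)**2 = 66**2 = 4356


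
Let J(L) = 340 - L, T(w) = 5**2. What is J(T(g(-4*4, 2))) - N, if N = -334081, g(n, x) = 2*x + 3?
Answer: 334396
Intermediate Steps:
g(n, x) = 3 + 2*x
T(w) = 25
J(T(g(-4*4, 2))) - N = (340 - 1*25) - 1*(-334081) = (340 - 25) + 334081 = 315 + 334081 = 334396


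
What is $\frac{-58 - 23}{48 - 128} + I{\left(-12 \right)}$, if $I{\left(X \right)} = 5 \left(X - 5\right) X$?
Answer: $\frac{81681}{80} \approx 1021.0$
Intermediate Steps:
$I{\left(X \right)} = X \left(-25 + 5 X\right)$ ($I{\left(X \right)} = 5 \left(-5 + X\right) X = \left(-25 + 5 X\right) X = X \left(-25 + 5 X\right)$)
$\frac{-58 - 23}{48 - 128} + I{\left(-12 \right)} = \frac{-58 - 23}{48 - 128} + 5 \left(-12\right) \left(-5 - 12\right) = - \frac{81}{-80} + 5 \left(-12\right) \left(-17\right) = \left(-81\right) \left(- \frac{1}{80}\right) + 1020 = \frac{81}{80} + 1020 = \frac{81681}{80}$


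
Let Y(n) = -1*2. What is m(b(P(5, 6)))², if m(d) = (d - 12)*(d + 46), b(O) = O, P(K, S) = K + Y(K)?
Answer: 194481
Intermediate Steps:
Y(n) = -2
P(K, S) = -2 + K (P(K, S) = K - 2 = -2 + K)
m(d) = (-12 + d)*(46 + d)
m(b(P(5, 6)))² = (-552 + (-2 + 5)² + 34*(-2 + 5))² = (-552 + 3² + 34*3)² = (-552 + 9 + 102)² = (-441)² = 194481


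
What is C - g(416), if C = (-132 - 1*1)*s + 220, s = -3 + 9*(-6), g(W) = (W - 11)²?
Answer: -156224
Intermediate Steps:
g(W) = (-11 + W)²
s = -57 (s = -3 - 54 = -57)
C = 7801 (C = (-132 - 1*1)*(-57) + 220 = (-132 - 1)*(-57) + 220 = -133*(-57) + 220 = 7581 + 220 = 7801)
C - g(416) = 7801 - (-11 + 416)² = 7801 - 1*405² = 7801 - 1*164025 = 7801 - 164025 = -156224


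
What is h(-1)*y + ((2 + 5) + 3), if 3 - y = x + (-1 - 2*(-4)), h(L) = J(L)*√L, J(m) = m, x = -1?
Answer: 10 + 3*I ≈ 10.0 + 3.0*I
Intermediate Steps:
h(L) = L^(3/2) (h(L) = L*√L = L^(3/2))
y = -3 (y = 3 - (-1 + (-1 - 2*(-4))) = 3 - (-1 + (-1 + 8)) = 3 - (-1 + 7) = 3 - 1*6 = 3 - 6 = -3)
h(-1)*y + ((2 + 5) + 3) = (-1)^(3/2)*(-3) + ((2 + 5) + 3) = -I*(-3) + (7 + 3) = 3*I + 10 = 10 + 3*I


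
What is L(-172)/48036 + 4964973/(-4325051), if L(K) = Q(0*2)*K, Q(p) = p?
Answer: -4964973/4325051 ≈ -1.1480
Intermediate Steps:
L(K) = 0 (L(K) = (0*2)*K = 0*K = 0)
L(-172)/48036 + 4964973/(-4325051) = 0/48036 + 4964973/(-4325051) = 0*(1/48036) + 4964973*(-1/4325051) = 0 - 4964973/4325051 = -4964973/4325051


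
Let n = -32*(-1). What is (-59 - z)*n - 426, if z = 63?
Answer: -4330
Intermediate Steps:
n = 32
(-59 - z)*n - 426 = (-59 - 1*63)*32 - 426 = (-59 - 63)*32 - 426 = -122*32 - 426 = -3904 - 426 = -4330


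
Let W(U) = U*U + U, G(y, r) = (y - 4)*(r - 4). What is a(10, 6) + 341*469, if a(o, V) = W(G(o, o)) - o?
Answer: 161251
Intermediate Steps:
G(y, r) = (-4 + r)*(-4 + y) (G(y, r) = (-4 + y)*(-4 + r) = (-4 + r)*(-4 + y))
W(U) = U + U² (W(U) = U² + U = U + U²)
a(o, V) = -o + (16 + o² - 8*o)*(17 + o² - 8*o) (a(o, V) = (16 - 4*o - 4*o + o*o)*(1 + (16 - 4*o - 4*o + o*o)) - o = (16 - 4*o - 4*o + o²)*(1 + (16 - 4*o - 4*o + o²)) - o = (16 + o² - 8*o)*(1 + (16 + o² - 8*o)) - o = (16 + o² - 8*o)*(17 + o² - 8*o) - o = -o + (16 + o² - 8*o)*(17 + o² - 8*o))
a(10, 6) + 341*469 = (-1*10 + (16 + 10² - 8*10)*(17 + 10² - 8*10)) + 341*469 = (-10 + (16 + 100 - 80)*(17 + 100 - 80)) + 159929 = (-10 + 36*37) + 159929 = (-10 + 1332) + 159929 = 1322 + 159929 = 161251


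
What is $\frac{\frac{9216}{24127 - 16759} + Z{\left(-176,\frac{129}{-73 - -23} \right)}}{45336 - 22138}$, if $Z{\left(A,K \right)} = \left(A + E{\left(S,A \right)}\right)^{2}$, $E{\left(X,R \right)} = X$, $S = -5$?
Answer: $\frac{10058011}{7121786} \approx 1.4123$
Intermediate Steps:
$Z{\left(A,K \right)} = \left(-5 + A\right)^{2}$ ($Z{\left(A,K \right)} = \left(A - 5\right)^{2} = \left(-5 + A\right)^{2}$)
$\frac{\frac{9216}{24127 - 16759} + Z{\left(-176,\frac{129}{-73 - -23} \right)}}{45336 - 22138} = \frac{\frac{9216}{24127 - 16759} + \left(-5 - 176\right)^{2}}{45336 - 22138} = \frac{\frac{9216}{7368} + \left(-181\right)^{2}}{23198} = \left(9216 \cdot \frac{1}{7368} + 32761\right) \frac{1}{23198} = \left(\frac{384}{307} + 32761\right) \frac{1}{23198} = \frac{10058011}{307} \cdot \frac{1}{23198} = \frac{10058011}{7121786}$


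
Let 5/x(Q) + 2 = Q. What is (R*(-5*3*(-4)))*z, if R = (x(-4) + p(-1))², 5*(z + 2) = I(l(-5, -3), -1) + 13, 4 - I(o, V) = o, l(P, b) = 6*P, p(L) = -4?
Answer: 31117/3 ≈ 10372.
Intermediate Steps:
x(Q) = 5/(-2 + Q)
I(o, V) = 4 - o
z = 37/5 (z = -2 + ((4 - 6*(-5)) + 13)/5 = -2 + ((4 - 1*(-30)) + 13)/5 = -2 + ((4 + 30) + 13)/5 = -2 + (34 + 13)/5 = -2 + (⅕)*47 = -2 + 47/5 = 37/5 ≈ 7.4000)
R = 841/36 (R = (5/(-2 - 4) - 4)² = (5/(-6) - 4)² = (5*(-⅙) - 4)² = (-⅚ - 4)² = (-29/6)² = 841/36 ≈ 23.361)
(R*(-5*3*(-4)))*z = (841*(-5*3*(-4))/36)*(37/5) = (841*(-15*(-4))/36)*(37/5) = ((841/36)*60)*(37/5) = (4205/3)*(37/5) = 31117/3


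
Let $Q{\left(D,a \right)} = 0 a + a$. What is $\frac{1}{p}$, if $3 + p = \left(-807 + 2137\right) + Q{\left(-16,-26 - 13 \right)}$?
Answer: $\frac{1}{1288} \approx 0.0007764$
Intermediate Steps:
$Q{\left(D,a \right)} = a$ ($Q{\left(D,a \right)} = 0 + a = a$)
$p = 1288$ ($p = -3 + \left(\left(-807 + 2137\right) - 39\right) = -3 + \left(1330 - 39\right) = -3 + 1291 = 1288$)
$\frac{1}{p} = \frac{1}{1288}$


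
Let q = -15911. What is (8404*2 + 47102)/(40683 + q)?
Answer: 2905/1126 ≈ 2.5799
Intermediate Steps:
(8404*2 + 47102)/(40683 + q) = (8404*2 + 47102)/(40683 - 15911) = (16808 + 47102)/24772 = 63910*(1/24772) = 2905/1126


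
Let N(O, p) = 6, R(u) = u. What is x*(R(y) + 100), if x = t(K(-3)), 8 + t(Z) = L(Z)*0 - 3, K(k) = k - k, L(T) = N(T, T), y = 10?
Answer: -1210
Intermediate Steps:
L(T) = 6
K(k) = 0
t(Z) = -11 (t(Z) = -8 + (6*0 - 3) = -8 + (0 - 3) = -8 - 3 = -11)
x = -11
x*(R(y) + 100) = -11*(10 + 100) = -11*110 = -1210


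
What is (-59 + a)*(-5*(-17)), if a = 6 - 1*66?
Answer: -10115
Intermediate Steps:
a = -60 (a = 6 - 66 = -60)
(-59 + a)*(-5*(-17)) = (-59 - 60)*(-5*(-17)) = -119*85 = -10115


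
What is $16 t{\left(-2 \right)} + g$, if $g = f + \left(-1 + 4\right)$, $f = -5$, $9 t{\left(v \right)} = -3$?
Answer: $- \frac{22}{3} \approx -7.3333$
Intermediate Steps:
$t{\left(v \right)} = - \frac{1}{3}$ ($t{\left(v \right)} = \frac{1}{9} \left(-3\right) = - \frac{1}{3}$)
$g = -2$ ($g = -5 + \left(-1 + 4\right) = -5 + 3 = -2$)
$16 t{\left(-2 \right)} + g = 16 \left(- \frac{1}{3}\right) - 2 = - \frac{16}{3} - 2 = - \frac{22}{3}$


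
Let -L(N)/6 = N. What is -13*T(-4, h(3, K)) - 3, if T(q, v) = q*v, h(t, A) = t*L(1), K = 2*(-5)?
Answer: -939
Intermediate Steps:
L(N) = -6*N
K = -10
h(t, A) = -6*t (h(t, A) = t*(-6*1) = t*(-6) = -6*t)
-13*T(-4, h(3, K)) - 3 = -(-52)*(-6*3) - 3 = -(-52)*(-18) - 3 = -13*72 - 3 = -936 - 3 = -939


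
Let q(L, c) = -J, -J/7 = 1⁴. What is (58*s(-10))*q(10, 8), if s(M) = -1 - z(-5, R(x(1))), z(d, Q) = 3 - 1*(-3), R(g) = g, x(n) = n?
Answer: -2842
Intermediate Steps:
J = -7 (J = -7*1⁴ = -7*1 = -7)
z(d, Q) = 6 (z(d, Q) = 3 + 3 = 6)
q(L, c) = 7 (q(L, c) = -1*(-7) = 7)
s(M) = -7 (s(M) = -1 - 1*6 = -1 - 6 = -7)
(58*s(-10))*q(10, 8) = (58*(-7))*7 = -406*7 = -2842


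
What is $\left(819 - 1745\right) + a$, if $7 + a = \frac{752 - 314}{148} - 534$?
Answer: $- \frac{108339}{74} \approx -1464.0$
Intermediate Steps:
$a = - \frac{39815}{74}$ ($a = -7 + \left(\frac{752 - 314}{148} - 534\right) = -7 + \left(\left(752 - 314\right) \frac{1}{148} - 534\right) = -7 + \left(438 \cdot \frac{1}{148} - 534\right) = -7 + \left(\frac{219}{74} - 534\right) = -7 - \frac{39297}{74} = - \frac{39815}{74} \approx -538.04$)
$\left(819 - 1745\right) + a = \left(819 - 1745\right) - \frac{39815}{74} = -926 - \frac{39815}{74} = - \frac{108339}{74}$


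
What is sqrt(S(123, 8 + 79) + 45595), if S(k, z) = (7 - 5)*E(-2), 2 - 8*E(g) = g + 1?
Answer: sqrt(182383)/2 ≈ 213.53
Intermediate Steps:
E(g) = 1/8 - g/8 (E(g) = 1/4 - (g + 1)/8 = 1/4 - (1 + g)/8 = 1/4 + (-1/8 - g/8) = 1/8 - g/8)
S(k, z) = 3/4 (S(k, z) = (7 - 5)*(1/8 - 1/8*(-2)) = 2*(1/8 + 1/4) = 2*(3/8) = 3/4)
sqrt(S(123, 8 + 79) + 45595) = sqrt(3/4 + 45595) = sqrt(182383/4) = sqrt(182383)/2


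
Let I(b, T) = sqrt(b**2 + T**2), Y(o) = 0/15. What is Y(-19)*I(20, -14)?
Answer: 0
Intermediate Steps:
Y(o) = 0 (Y(o) = 0*(1/15) = 0)
I(b, T) = sqrt(T**2 + b**2)
Y(-19)*I(20, -14) = 0*sqrt((-14)**2 + 20**2) = 0*sqrt(196 + 400) = 0*sqrt(596) = 0*(2*sqrt(149)) = 0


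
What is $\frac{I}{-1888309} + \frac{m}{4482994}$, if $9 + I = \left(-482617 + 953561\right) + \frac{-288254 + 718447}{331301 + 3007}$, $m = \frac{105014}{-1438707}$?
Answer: $- \frac{169238129572270029885257}{678592563999059902029396} \approx -0.2494$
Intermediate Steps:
$m = - \frac{105014}{1438707}$ ($m = 105014 \left(- \frac{1}{1438707}\right) = - \frac{105014}{1438707} \approx -0.072992$)
$I = \frac{157437768173}{334308}$ ($I = -9 + \left(\left(-482617 + 953561\right) + \frac{-288254 + 718447}{331301 + 3007}\right) = -9 + \left(470944 + \frac{430193}{334308}\right) = -9 + \frac{157440776945}{334308} = \frac{157437768173}{334308} \approx 4.7094 \cdot 10^{5}$)
$\frac{I}{-1888309} + \frac{m}{4482994} = \frac{157437768173}{334308 \left(-1888309\right)} - \frac{105014}{1438707 \cdot 4482994} = \frac{157437768173}{334308} \left(- \frac{1}{1888309}\right) - \frac{52507}{3224857424379} = - \frac{157437768173}{631276805172} - \frac{52507}{3224857424379} = - \frac{169238129572270029885257}{678592563999059902029396}$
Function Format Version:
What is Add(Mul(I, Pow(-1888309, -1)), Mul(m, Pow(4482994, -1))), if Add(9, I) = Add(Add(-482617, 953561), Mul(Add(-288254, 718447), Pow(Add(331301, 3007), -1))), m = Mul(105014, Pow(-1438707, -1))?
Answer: Rational(-169238129572270029885257, 678592563999059902029396) ≈ -0.24940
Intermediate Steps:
m = Rational(-105014, 1438707) (m = Mul(105014, Rational(-1, 1438707)) = Rational(-105014, 1438707) ≈ -0.072992)
I = Rational(157437768173, 334308) (I = Add(-9, Add(Add(-482617, 953561), Mul(Add(-288254, 718447), Pow(Add(331301, 3007), -1)))) = Add(-9, Add(470944, Mul(430193, Pow(334308, -1)))) = Add(-9, Add(470944, Mul(430193, Rational(1, 334308)))) = Add(-9, Add(470944, Rational(430193, 334308))) = Add(-9, Rational(157440776945, 334308)) = Rational(157437768173, 334308) ≈ 4.7094e+5)
Add(Mul(I, Pow(-1888309, -1)), Mul(m, Pow(4482994, -1))) = Add(Mul(Rational(157437768173, 334308), Pow(-1888309, -1)), Mul(Rational(-105014, 1438707), Pow(4482994, -1))) = Add(Mul(Rational(157437768173, 334308), Rational(-1, 1888309)), Mul(Rational(-105014, 1438707), Rational(1, 4482994))) = Add(Rational(-157437768173, 631276805172), Rational(-52507, 3224857424379)) = Rational(-169238129572270029885257, 678592563999059902029396)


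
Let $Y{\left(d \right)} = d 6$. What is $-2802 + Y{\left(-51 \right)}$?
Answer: $-3108$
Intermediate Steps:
$Y{\left(d \right)} = 6 d$
$-2802 + Y{\left(-51 \right)} = -2802 + 6 \left(-51\right) = -2802 - 306 = -3108$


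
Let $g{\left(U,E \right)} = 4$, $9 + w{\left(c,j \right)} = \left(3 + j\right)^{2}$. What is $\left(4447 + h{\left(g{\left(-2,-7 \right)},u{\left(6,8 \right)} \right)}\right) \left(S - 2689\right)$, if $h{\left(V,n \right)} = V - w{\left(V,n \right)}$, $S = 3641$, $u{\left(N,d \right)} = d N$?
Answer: $1769768$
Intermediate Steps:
$u{\left(N,d \right)} = N d$
$w{\left(c,j \right)} = -9 + \left(3 + j\right)^{2}$
$h{\left(V,n \right)} = V - n \left(6 + n\right)$
$\left(4447 + h{\left(g{\left(-2,-7 \right)},u{\left(6,8 \right)} \right)}\right) \left(S - 2689\right) = \left(4447 + \left(4 - 6 \cdot 8 \left(6 + 6 \cdot 8\right)\right)\right) \left(3641 - 2689\right) = \left(4447 + \left(4 - 48 \left(6 + 48\right)\right)\right) 952 = \left(4447 + \left(4 - 48 \cdot 54\right)\right) 952 = \left(4447 + \left(4 - 2592\right)\right) 952 = \left(4447 - 2588\right) 952 = 1859 \cdot 952 = 1769768$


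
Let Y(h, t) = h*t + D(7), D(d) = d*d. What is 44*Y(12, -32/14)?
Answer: 6644/7 ≈ 949.14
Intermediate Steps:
D(d) = d²
Y(h, t) = 49 + h*t (Y(h, t) = h*t + 7² = h*t + 49 = 49 + h*t)
44*Y(12, -32/14) = 44*(49 + 12*(-32/14)) = 44*(49 + 12*(-32*1/14)) = 44*(49 + 12*(-16/7)) = 44*(49 - 192/7) = 44*(151/7) = 6644/7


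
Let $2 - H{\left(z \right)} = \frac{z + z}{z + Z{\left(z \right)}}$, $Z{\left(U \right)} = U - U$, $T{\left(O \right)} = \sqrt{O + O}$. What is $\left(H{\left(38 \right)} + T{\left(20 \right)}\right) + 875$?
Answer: $875 + 2 \sqrt{10} \approx 881.32$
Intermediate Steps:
$T{\left(O \right)} = \sqrt{2} \sqrt{O}$ ($T{\left(O \right)} = \sqrt{2 O} = \sqrt{2} \sqrt{O}$)
$Z{\left(U \right)} = 0$
$H{\left(z \right)} = 0$ ($H{\left(z \right)} = 2 - \frac{z + z}{z + 0} = 2 - \frac{2 z}{z} = 2 - 2 = 0$)
$\left(H{\left(38 \right)} + T{\left(20 \right)}\right) + 875 = \left(0 + \sqrt{2} \sqrt{20}\right) + 875 = \left(0 + \sqrt{2} \cdot 2 \sqrt{5}\right) + 875 = \left(0 + 2 \sqrt{10}\right) + 875 = 2 \sqrt{10} + 875 = 875 + 2 \sqrt{10}$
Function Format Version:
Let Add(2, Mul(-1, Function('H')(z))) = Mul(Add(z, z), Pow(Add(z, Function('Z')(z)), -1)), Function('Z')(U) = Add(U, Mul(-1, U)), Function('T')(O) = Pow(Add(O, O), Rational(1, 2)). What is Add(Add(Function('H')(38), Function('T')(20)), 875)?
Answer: Add(875, Mul(2, Pow(10, Rational(1, 2)))) ≈ 881.32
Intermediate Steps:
Function('T')(O) = Mul(Pow(2, Rational(1, 2)), Pow(O, Rational(1, 2))) (Function('T')(O) = Pow(Mul(2, O), Rational(1, 2)) = Mul(Pow(2, Rational(1, 2)), Pow(O, Rational(1, 2))))
Function('Z')(U) = 0
Function('H')(z) = 0 (Function('H')(z) = Add(2, Mul(-1, Mul(Add(z, z), Pow(Add(z, 0), -1)))) = Add(2, Mul(-1, Mul(Mul(2, z), Pow(z, -1)))) = Add(2, Mul(-1, 2)) = Add(2, -2) = 0)
Add(Add(Function('H')(38), Function('T')(20)), 875) = Add(Add(0, Mul(Pow(2, Rational(1, 2)), Pow(20, Rational(1, 2)))), 875) = Add(Add(0, Mul(Pow(2, Rational(1, 2)), Mul(2, Pow(5, Rational(1, 2))))), 875) = Add(Add(0, Mul(2, Pow(10, Rational(1, 2)))), 875) = Add(Mul(2, Pow(10, Rational(1, 2))), 875) = Add(875, Mul(2, Pow(10, Rational(1, 2))))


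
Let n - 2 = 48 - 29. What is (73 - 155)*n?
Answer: -1722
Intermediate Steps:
n = 21 (n = 2 + (48 - 29) = 2 + 19 = 21)
(73 - 155)*n = (73 - 155)*21 = -82*21 = -1722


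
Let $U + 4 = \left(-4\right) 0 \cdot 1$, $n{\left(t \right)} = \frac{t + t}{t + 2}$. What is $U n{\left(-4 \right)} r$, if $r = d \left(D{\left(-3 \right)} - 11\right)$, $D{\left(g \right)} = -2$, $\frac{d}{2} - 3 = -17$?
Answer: $-5824$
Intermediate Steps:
$n{\left(t \right)} = \frac{2 t}{2 + t}$
$d = -28$ ($d = 6 + 2 \left(-17\right) = 6 - 34 = -28$)
$U = -4$ ($U = -4 + \left(-4\right) 0 \cdot 1 = -4 + 0 \cdot 1 = -4 + 0 = -4$)
$r = 364$ ($r = - 28 \left(-2 - 11\right) = \left(-28\right) \left(-13\right) = 364$)
$U n{\left(-4 \right)} r = - 4 \cdot 2 \left(-4\right) \frac{1}{2 - 4} \cdot 364 = - 4 \cdot 2 \left(-4\right) \frac{1}{-2} \cdot 364 = - 4 \cdot 2 \left(-4\right) \left(- \frac{1}{2}\right) 364 = \left(-4\right) 4 \cdot 364 = \left(-16\right) 364 = -5824$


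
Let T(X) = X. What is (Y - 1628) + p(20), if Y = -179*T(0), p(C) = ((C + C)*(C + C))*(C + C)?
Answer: 62372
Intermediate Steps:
p(C) = 8*C³ (p(C) = ((2*C)*(2*C))*(2*C) = (4*C²)*(2*C) = 8*C³)
Y = 0 (Y = -179*0 = 0)
(Y - 1628) + p(20) = (0 - 1628) + 8*20³ = -1628 + 8*8000 = -1628 + 64000 = 62372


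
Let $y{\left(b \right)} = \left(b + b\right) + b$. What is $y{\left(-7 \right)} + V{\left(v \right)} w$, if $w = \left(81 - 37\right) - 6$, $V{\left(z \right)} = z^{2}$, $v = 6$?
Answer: $1347$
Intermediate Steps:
$w = 38$ ($w = 44 - 6 = 38$)
$y{\left(b \right)} = 3 b$ ($y{\left(b \right)} = 2 b + b = 3 b$)
$y{\left(-7 \right)} + V{\left(v \right)} w = 3 \left(-7\right) + 6^{2} \cdot 38 = -21 + 36 \cdot 38 = -21 + 1368 = 1347$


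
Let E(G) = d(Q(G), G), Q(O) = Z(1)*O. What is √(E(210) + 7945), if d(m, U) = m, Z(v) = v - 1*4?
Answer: √7315 ≈ 85.528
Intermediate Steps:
Z(v) = -4 + v (Z(v) = v - 4 = -4 + v)
Q(O) = -3*O (Q(O) = (-4 + 1)*O = -3*O)
E(G) = -3*G
√(E(210) + 7945) = √(-3*210 + 7945) = √(-630 + 7945) = √7315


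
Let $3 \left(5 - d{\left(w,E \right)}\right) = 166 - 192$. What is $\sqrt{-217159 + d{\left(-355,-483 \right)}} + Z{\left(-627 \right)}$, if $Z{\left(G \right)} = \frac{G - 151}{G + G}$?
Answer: $\frac{389}{627} + \frac{2 i \sqrt{488577}}{3} \approx 0.62041 + 465.99 i$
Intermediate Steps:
$d{\left(w,E \right)} = \frac{41}{3}$ ($d{\left(w,E \right)} = 5 - \frac{166 - 192}{3} = 5 - - \frac{26}{3} = 5 + \frac{26}{3} = \frac{41}{3}$)
$Z{\left(G \right)} = \frac{-151 + G}{2 G}$
$\sqrt{-217159 + d{\left(-355,-483 \right)}} + Z{\left(-627 \right)} = \sqrt{-217159 + \frac{41}{3}} + \frac{-151 - 627}{2 \left(-627\right)} = \sqrt{- \frac{651436}{3}} + \frac{1}{2} \left(- \frac{1}{627}\right) \left(-778\right) = \frac{2 i \sqrt{488577}}{3} + \frac{389}{627} = \frac{389}{627} + \frac{2 i \sqrt{488577}}{3}$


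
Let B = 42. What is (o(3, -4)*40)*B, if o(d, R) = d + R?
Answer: -1680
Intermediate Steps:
o(d, R) = R + d
(o(3, -4)*40)*B = ((-4 + 3)*40)*42 = -1*40*42 = -40*42 = -1680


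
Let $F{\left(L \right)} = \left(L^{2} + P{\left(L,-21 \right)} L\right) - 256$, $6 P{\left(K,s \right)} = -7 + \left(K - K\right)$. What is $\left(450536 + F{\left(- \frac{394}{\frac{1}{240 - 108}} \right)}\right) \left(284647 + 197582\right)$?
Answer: $1304594859191580$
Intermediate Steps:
$P{\left(K,s \right)} = - \frac{7}{6}$ ($P{\left(K,s \right)} = \frac{-7 + \left(K - K\right)}{6} = \frac{-7 + 0}{6} = \frac{1}{6} \left(-7\right) = - \frac{7}{6}$)
$F{\left(L \right)} = -256 + L^{2} - \frac{7 L}{6}$ ($F{\left(L \right)} = \left(L^{2} - \frac{7 L}{6}\right) - 256 = -256 + L^{2} - \frac{7 L}{6}$)
$\left(450536 + F{\left(- \frac{394}{\frac{1}{240 - 108}} \right)}\right) \left(284647 + 197582\right) = \left(450536 - \left(256 - 155236 \left(240 - 108\right)^{2} + \frac{7}{6} \left(-394\right) \frac{1}{\frac{1}{240 - 108}}\right)\right) \left(284647 + 197582\right) = \left(450536 - \left(256 - 2704832064 + \frac{7}{6} \left(-394\right) \frac{1}{\frac{1}{132}}\right)\right) 482229 = \left(450536 - \left(256 - 2704832064 + \frac{7}{6} \left(-394\right) 132\right)\right) 482229 = \left(450536 - \left(-60420 - 2704832064\right)\right) 482229 = \left(450536 + \left(-256 + 2704832064 + 60676\right)\right) 482229 = \left(450536 + 2704892484\right) 482229 = 2705343020 \cdot 482229 = 1304594859191580$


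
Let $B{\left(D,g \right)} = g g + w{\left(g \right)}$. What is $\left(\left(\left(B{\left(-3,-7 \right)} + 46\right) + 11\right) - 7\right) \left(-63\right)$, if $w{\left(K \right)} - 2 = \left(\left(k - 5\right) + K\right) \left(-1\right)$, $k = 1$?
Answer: $-7056$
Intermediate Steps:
$w{\left(K \right)} = 6 - K$ ($w{\left(K \right)} = 2 + \left(\left(1 - 5\right) + K\right) \left(-1\right) = 2 + \left(-4 + K\right) \left(-1\right) = 2 - \left(-4 + K\right) = 6 - K$)
$B{\left(D,g \right)} = 6 + g^{2} - g$ ($B{\left(D,g \right)} = g g - \left(-6 + g\right) = g^{2} - \left(-6 + g\right) = 6 + g^{2} - g$)
$\left(\left(\left(B{\left(-3,-7 \right)} + 46\right) + 11\right) - 7\right) \left(-63\right) = \left(\left(\left(\left(6 + \left(-7\right)^{2} - -7\right) + 46\right) + 11\right) - 7\right) \left(-63\right) = \left(\left(\left(\left(6 + 49 + 7\right) + 46\right) + 11\right) - 7\right) \left(-63\right) = \left(\left(\left(62 + 46\right) + 11\right) - 7\right) \left(-63\right) = \left(\left(108 + 11\right) - 7\right) \left(-63\right) = \left(119 - 7\right) \left(-63\right) = 112 \left(-63\right) = -7056$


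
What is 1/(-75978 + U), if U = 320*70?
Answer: -1/53578 ≈ -1.8664e-5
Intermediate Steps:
U = 22400
1/(-75978 + U) = 1/(-75978 + 22400) = 1/(-53578) = -1/53578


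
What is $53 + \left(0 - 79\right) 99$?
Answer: $-7768$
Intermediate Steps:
$53 + \left(0 - 79\right) 99 = 53 - 7821 = -7768$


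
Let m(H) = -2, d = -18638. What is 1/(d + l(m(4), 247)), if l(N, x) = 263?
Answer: -1/18375 ≈ -5.4422e-5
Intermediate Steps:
1/(d + l(m(4), 247)) = 1/(-18638 + 263) = 1/(-18375) = -1/18375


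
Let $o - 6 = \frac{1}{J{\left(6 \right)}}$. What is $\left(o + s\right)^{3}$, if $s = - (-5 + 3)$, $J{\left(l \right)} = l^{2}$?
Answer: $\frac{24137569}{46656} \approx 517.35$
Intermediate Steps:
$o = \frac{217}{36}$ ($o = 6 + \frac{1}{6^{2}} = 6 + \frac{1}{36} = \frac{217}{36} \approx 6.0278$)
$s = 2$ ($s = \left(-1\right) \left(-2\right) = 2$)
$\left(o + s\right)^{3} = \left(\frac{217}{36} + 2\right)^{3} = \left(\frac{289}{36}\right)^{3} = \frac{24137569}{46656}$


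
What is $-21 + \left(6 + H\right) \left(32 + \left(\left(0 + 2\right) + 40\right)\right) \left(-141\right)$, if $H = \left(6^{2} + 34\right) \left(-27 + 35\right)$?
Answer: $-5905665$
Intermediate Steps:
$H = 560$ ($H = \left(36 + 34\right) 8 = 70 \cdot 8 = 560$)
$-21 + \left(6 + H\right) \left(32 + \left(\left(0 + 2\right) + 40\right)\right) \left(-141\right) = -21 + \left(6 + 560\right) \left(32 + \left(\left(0 + 2\right) + 40\right)\right) \left(-141\right) = -21 + 566 \left(32 + \left(2 + 40\right)\right) \left(-141\right) = -21 + 566 \left(32 + 42\right) \left(-141\right) = -21 + 566 \cdot 74 \left(-141\right) = -21 + 41884 \left(-141\right) = -21 - 5905644 = -5905665$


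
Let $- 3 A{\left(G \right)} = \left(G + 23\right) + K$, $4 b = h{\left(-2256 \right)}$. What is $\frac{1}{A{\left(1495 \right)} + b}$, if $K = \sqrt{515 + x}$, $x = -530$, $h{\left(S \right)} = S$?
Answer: $- \frac{642}{686941} + \frac{i \sqrt{15}}{3434705} \approx -0.00093458 + 1.1276 \cdot 10^{-6} i$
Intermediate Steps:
$b = -564$ ($b = \frac{1}{4} \left(-2256\right) = -564$)
$K = i \sqrt{15}$ ($K = \sqrt{515 - 530} = \sqrt{-15} = i \sqrt{15} \approx 3.873 i$)
$A{\left(G \right)} = - \frac{23}{3} - \frac{G}{3} - \frac{i \sqrt{15}}{3}$ ($A{\left(G \right)} = - \frac{\left(G + 23\right) + i \sqrt{15}}{3} = - \frac{\left(23 + G\right) + i \sqrt{15}}{3} = - \frac{23 + G + i \sqrt{15}}{3} = - \frac{23}{3} - \frac{G}{3} - \frac{i \sqrt{15}}{3}$)
$\frac{1}{A{\left(1495 \right)} + b} = \frac{1}{\left(- \frac{23}{3} - \frac{1495}{3} - \frac{i \sqrt{15}}{3}\right) - 564} = \frac{1}{\left(-506 - \frac{i \sqrt{15}}{3}\right) - 564} = \frac{1}{-1070 - \frac{i \sqrt{15}}{3}}$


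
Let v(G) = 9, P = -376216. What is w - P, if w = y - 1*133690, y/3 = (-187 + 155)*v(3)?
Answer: 241662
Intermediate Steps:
y = -864 (y = 3*((-187 + 155)*9) = 3*(-32*9) = 3*(-288) = -864)
w = -134554 (w = -864 - 1*133690 = -864 - 133690 = -134554)
w - P = -134554 - 1*(-376216) = -134554 + 376216 = 241662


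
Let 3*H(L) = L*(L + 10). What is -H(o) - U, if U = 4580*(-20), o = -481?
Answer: 16083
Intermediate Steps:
H(L) = L*(10 + L)/3 (H(L) = (L*(L + 10))/3 = (L*(10 + L))/3 = L*(10 + L)/3)
U = -91600
-H(o) - U = -(-481)*(10 - 481)/3 - 1*(-91600) = -(-481)*(-471)/3 + 91600 = -1*75517 + 91600 = -75517 + 91600 = 16083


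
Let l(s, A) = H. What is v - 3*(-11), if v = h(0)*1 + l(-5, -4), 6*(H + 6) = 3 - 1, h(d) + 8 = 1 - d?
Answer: 61/3 ≈ 20.333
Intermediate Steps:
h(d) = -7 - d (h(d) = -8 + (1 - d) = -7 - d)
H = -17/3 (H = -6 + (3 - 1)/6 = -6 + (⅙)*2 = -6 + ⅓ = -17/3 ≈ -5.6667)
l(s, A) = -17/3
v = -38/3 (v = (-7 - 1*0)*1 - 17/3 = (-7 + 0)*1 - 17/3 = -7*1 - 17/3 = -7 - 17/3 = -38/3 ≈ -12.667)
v - 3*(-11) = -38/3 - 3*(-11) = -38/3 + 33 = 61/3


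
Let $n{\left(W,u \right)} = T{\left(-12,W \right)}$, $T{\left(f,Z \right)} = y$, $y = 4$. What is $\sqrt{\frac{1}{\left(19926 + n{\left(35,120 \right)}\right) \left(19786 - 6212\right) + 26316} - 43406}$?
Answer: $\frac{3 i \sqrt{88259617502743457590}}{135278068} \approx 208.34 i$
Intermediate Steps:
$T{\left(f,Z \right)} = 4$
$n{\left(W,u \right)} = 4$
$\sqrt{\frac{1}{\left(19926 + n{\left(35,120 \right)}\right) \left(19786 - 6212\right) + 26316} - 43406} = \sqrt{\frac{1}{\left(19926 + 4\right) \left(19786 - 6212\right) + 26316} - 43406} = \sqrt{\frac{1}{19930 \cdot 13574 + 26316} - 43406} = \sqrt{\frac{1}{270529820 + 26316} - 43406} = \sqrt{\frac{1}{270556136} - 43406} = \sqrt{- \frac{11743759639215}{270556136}} = \frac{3 i \sqrt{88259617502743457590}}{135278068}$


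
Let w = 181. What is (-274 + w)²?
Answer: 8649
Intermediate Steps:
(-274 + w)² = (-274 + 181)² = (-93)² = 8649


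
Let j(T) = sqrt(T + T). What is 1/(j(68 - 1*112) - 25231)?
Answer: -25231/636603449 - 2*I*sqrt(22)/636603449 ≈ -3.9634e-5 - 1.4736e-8*I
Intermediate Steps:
j(T) = sqrt(2)*sqrt(T) (j(T) = sqrt(2*T) = sqrt(2)*sqrt(T))
1/(j(68 - 1*112) - 25231) = 1/(sqrt(2)*sqrt(68 - 1*112) - 25231) = 1/(sqrt(2)*sqrt(68 - 112) - 25231) = 1/(sqrt(2)*sqrt(-44) - 25231) = 1/(sqrt(2)*(2*I*sqrt(11)) - 25231) = 1/(2*I*sqrt(22) - 25231) = 1/(-25231 + 2*I*sqrt(22))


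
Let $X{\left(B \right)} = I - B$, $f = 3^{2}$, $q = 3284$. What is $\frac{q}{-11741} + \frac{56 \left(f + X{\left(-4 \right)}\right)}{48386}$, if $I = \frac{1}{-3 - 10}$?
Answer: $- \frac{977617892}{3692650169} \approx -0.26475$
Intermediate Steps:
$f = 9$
$I = - \frac{1}{13}$ ($I = \frac{1}{-13} = - \frac{1}{13} \approx -0.076923$)
$X{\left(B \right)} = - \frac{1}{13} - B$
$\frac{q}{-11741} + \frac{56 \left(f + X{\left(-4 \right)}\right)}{48386} = \frac{3284}{-11741} + \frac{56 \left(9 - - \frac{51}{13}\right)}{48386} = 3284 \left(- \frac{1}{11741}\right) + 56 \left(9 + \left(- \frac{1}{13} + 4\right)\right) \frac{1}{48386} = - \frac{3284}{11741} + 56 \left(9 + \frac{51}{13}\right) \frac{1}{48386} = - \frac{3284}{11741} + 56 \cdot \frac{168}{13} \cdot \frac{1}{48386} = - \frac{3284}{11741} + \frac{9408}{13} \cdot \frac{1}{48386} = - \frac{3284}{11741} + \frac{4704}{314509} = - \frac{977617892}{3692650169}$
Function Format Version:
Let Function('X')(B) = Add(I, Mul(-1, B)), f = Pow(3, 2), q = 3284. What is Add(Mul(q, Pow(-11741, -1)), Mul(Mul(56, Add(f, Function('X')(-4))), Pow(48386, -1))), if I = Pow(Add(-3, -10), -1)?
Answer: Rational(-977617892, 3692650169) ≈ -0.26475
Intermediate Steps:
f = 9
I = Rational(-1, 13) (I = Pow(-13, -1) = Rational(-1, 13) ≈ -0.076923)
Function('X')(B) = Add(Rational(-1, 13), Mul(-1, B))
Add(Mul(q, Pow(-11741, -1)), Mul(Mul(56, Add(f, Function('X')(-4))), Pow(48386, -1))) = Add(Mul(3284, Pow(-11741, -1)), Mul(Mul(56, Add(9, Add(Rational(-1, 13), Mul(-1, -4)))), Pow(48386, -1))) = Add(Mul(3284, Rational(-1, 11741)), Mul(Mul(56, Add(9, Add(Rational(-1, 13), 4))), Rational(1, 48386))) = Add(Rational(-3284, 11741), Mul(Mul(56, Add(9, Rational(51, 13))), Rational(1, 48386))) = Add(Rational(-3284, 11741), Mul(Mul(56, Rational(168, 13)), Rational(1, 48386))) = Add(Rational(-3284, 11741), Mul(Rational(9408, 13), Rational(1, 48386))) = Add(Rational(-3284, 11741), Rational(4704, 314509)) = Rational(-977617892, 3692650169)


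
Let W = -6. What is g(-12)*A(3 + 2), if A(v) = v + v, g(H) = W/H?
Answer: 5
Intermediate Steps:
g(H) = -6/H
A(v) = 2*v
g(-12)*A(3 + 2) = (-6/(-12))*(2*(3 + 2)) = (-6*(-1/12))*(2*5) = (½)*10 = 5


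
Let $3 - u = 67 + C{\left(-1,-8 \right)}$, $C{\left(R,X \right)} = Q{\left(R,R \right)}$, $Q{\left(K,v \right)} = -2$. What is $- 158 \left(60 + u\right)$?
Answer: $316$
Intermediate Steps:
$C{\left(R,X \right)} = -2$
$u = -62$ ($u = 3 - \left(67 - 2\right) = 3 - 65 = -62$)
$- 158 \left(60 + u\right) = - 158 \left(60 - 62\right) = \left(-158\right) \left(-2\right) = 316$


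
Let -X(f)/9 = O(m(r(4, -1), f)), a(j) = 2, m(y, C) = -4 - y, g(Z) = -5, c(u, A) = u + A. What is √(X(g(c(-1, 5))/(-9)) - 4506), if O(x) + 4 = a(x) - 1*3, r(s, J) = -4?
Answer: I*√4461 ≈ 66.791*I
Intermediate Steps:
c(u, A) = A + u
O(x) = -5 (O(x) = -4 + (2 - 1*3) = -4 + (2 - 3) = -4 - 1 = -5)
X(f) = 45 (X(f) = -9*(-5) = 45)
√(X(g(c(-1, 5))/(-9)) - 4506) = √(45 - 4506) = √(-4461) = I*√4461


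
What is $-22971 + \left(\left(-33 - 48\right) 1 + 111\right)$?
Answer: $-22941$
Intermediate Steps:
$-22971 + \left(\left(-33 - 48\right) 1 + 111\right) = -22971 + \left(\left(-81\right) 1 + 111\right) = -22971 + \left(-81 + 111\right) = -22971 + 30 = -22941$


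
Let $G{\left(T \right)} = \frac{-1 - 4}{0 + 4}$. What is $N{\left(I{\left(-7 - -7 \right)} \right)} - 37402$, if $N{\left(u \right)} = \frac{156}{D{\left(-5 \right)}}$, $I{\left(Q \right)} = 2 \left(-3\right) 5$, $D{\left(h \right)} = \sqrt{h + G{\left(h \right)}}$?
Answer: $-37402 - \frac{312 i}{5} \approx -37402.0 - 62.4 i$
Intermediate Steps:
$G{\left(T \right)} = - \frac{5}{4}$
$D{\left(h \right)} = \sqrt{- \frac{5}{4} + h}$ ($D{\left(h \right)} = \sqrt{h - \frac{5}{4}} = \sqrt{- \frac{5}{4} + h}$)
$I{\left(Q \right)} = -30$ ($I{\left(Q \right)} = \left(-6\right) 5 = -30$)
$N{\left(u \right)} = - \frac{312 i}{5}$ ($N{\left(u \right)} = \frac{156}{\frac{1}{2} \sqrt{-5 + 4 \left(-5\right)}} = \frac{156}{\frac{1}{2} \sqrt{-5 - 20}} = \frac{156}{\frac{1}{2} \sqrt{-25}} = \frac{156}{\frac{1}{2} \cdot 5 i} = \frac{156}{\frac{5}{2} i} = 156 \left(- \frac{2 i}{5}\right) = - \frac{312 i}{5}$)
$N{\left(I{\left(-7 - -7 \right)} \right)} - 37402 = - \frac{312 i}{5} - 37402 = -37402 - \frac{312 i}{5}$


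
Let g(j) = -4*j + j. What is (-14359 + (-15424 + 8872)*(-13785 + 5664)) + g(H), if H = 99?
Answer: 53194136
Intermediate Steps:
g(j) = -3*j
(-14359 + (-15424 + 8872)*(-13785 + 5664)) + g(H) = (-14359 + (-15424 + 8872)*(-13785 + 5664)) - 3*99 = (-14359 - 6552*(-8121)) - 297 = (-14359 + 53208792) - 297 = 53194433 - 297 = 53194136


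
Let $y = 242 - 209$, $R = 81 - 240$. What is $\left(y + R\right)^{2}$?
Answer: $15876$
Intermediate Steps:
$R = -159$ ($R = 81 - 240 = -159$)
$y = 33$ ($y = 242 - 209 = 33$)
$\left(y + R\right)^{2} = \left(33 - 159\right)^{2} = \left(-126\right)^{2} = 15876$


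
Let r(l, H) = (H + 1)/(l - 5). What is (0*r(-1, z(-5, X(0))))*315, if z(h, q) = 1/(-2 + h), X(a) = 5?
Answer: 0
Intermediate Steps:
r(l, H) = (1 + H)/(-5 + l)
(0*r(-1, z(-5, X(0))))*315 = (0*((1 + 1/(-2 - 5))/(-5 - 1)))*315 = (0*((1 + 1/(-7))/(-6)))*315 = (0*(-(1 - 1/7)/6))*315 = (0*(-1/6*6/7))*315 = (0*(-1/7))*315 = 0*315 = 0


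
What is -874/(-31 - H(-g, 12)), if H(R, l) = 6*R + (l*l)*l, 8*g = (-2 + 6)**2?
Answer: 874/1747 ≈ 0.50029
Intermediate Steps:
g = 2 (g = (-2 + 6)**2/8 = (1/8)*4**2 = (1/8)*16 = 2)
H(R, l) = l**3 + 6*R (H(R, l) = 6*R + l**2*l = 6*R + l**3 = l**3 + 6*R)
-874/(-31 - H(-g, 12)) = -874/(-31 - (12**3 + 6*(-1*2))) = -874/(-31 - (1728 + 6*(-2))) = -874/(-31 - (1728 - 12)) = -874/(-31 - 1*1716) = -874/(-31 - 1716) = -874/(-1747) = -874*(-1/1747) = 874/1747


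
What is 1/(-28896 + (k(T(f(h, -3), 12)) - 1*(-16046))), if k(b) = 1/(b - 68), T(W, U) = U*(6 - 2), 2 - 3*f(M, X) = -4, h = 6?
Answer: -20/257001 ≈ -7.7821e-5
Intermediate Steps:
f(M, X) = 2 (f(M, X) = ⅔ - ⅓*(-4) = ⅔ + 4/3 = 2)
T(W, U) = 4*U (T(W, U) = U*4 = 4*U)
k(b) = 1/(-68 + b)
1/(-28896 + (k(T(f(h, -3), 12)) - 1*(-16046))) = 1/(-28896 + (1/(-68 + 4*12) - 1*(-16046))) = 1/(-28896 + (1/(-68 + 48) + 16046)) = 1/(-28896 + (1/(-20) + 16046)) = 1/(-28896 + (-1/20 + 16046)) = 1/(-28896 + 320919/20) = 1/(-257001/20) = -20/257001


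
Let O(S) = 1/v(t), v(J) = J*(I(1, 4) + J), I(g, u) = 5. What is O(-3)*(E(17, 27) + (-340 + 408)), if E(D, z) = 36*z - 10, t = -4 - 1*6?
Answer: 103/5 ≈ 20.600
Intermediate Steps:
t = -10 (t = -4 - 6 = -10)
E(D, z) = -10 + 36*z
v(J) = J*(5 + J)
O(S) = 1/50 (O(S) = 1/(-10*(5 - 10)) = 1/(-10*(-5)) = 1/50)
O(-3)*(E(17, 27) + (-340 + 408)) = ((-10 + 36*27) + (-340 + 408))/50 = ((-10 + 972) + 68)/50 = (962 + 68)/50 = (1/50)*1030 = 103/5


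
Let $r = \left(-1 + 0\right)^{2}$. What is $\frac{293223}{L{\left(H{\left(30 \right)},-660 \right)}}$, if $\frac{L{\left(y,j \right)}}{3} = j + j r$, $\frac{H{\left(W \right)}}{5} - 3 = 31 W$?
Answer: $- \frac{97741}{1320} \approx -74.046$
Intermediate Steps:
$H{\left(W \right)} = 15 + 155 W$ ($H{\left(W \right)} = 15 + 5 \cdot 31 W = 15 + 155 W$)
$r = 1$ ($r = \left(-1\right)^{2} = 1$)
$L{\left(y,j \right)} = 6 j$ ($L{\left(y,j \right)} = 3 \left(j + j 1\right) = 3 \left(j + j\right) = 3 \cdot 2 j = 6 j$)
$\frac{293223}{L{\left(H{\left(30 \right)},-660 \right)}} = \frac{293223}{6 \left(-660\right)} = \frac{293223}{-3960} = 293223 \left(- \frac{1}{3960}\right) = - \frac{97741}{1320}$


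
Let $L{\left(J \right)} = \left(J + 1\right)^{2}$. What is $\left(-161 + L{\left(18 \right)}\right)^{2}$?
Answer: $40000$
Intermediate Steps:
$L{\left(J \right)} = \left(1 + J\right)^{2}$
$\left(-161 + L{\left(18 \right)}\right)^{2} = \left(-161 + \left(1 + 18\right)^{2}\right)^{2} = \left(-161 + 19^{2}\right)^{2} = \left(-161 + 361\right)^{2} = 200^{2} = 40000$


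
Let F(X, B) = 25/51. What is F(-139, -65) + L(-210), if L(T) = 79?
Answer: 4054/51 ≈ 79.490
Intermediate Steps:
F(X, B) = 25/51 (F(X, B) = 25*(1/51) = 25/51)
F(-139, -65) + L(-210) = 25/51 + 79 = 4054/51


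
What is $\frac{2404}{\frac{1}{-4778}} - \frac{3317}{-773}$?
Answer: $- \frac{8878915859}{773} \approx -1.1486 \cdot 10^{7}$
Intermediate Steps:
$\frac{2404}{\frac{1}{-4778}} - \frac{3317}{-773} = \frac{2404}{- \frac{1}{4778}} - - \frac{3317}{773} = 2404 \left(-4778\right) + \frac{3317}{773} = -11486312 + \frac{3317}{773} = - \frac{8878915859}{773}$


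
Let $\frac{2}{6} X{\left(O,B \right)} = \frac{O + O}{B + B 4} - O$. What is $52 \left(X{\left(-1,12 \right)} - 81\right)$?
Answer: $- \frac{20306}{5} \approx -4061.2$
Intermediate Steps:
$X{\left(O,B \right)} = - 3 O + \frac{6 O}{5 B}$ ($X{\left(O,B \right)} = 3 \left(\frac{O + O}{B + B 4} - O\right) = 3 \left(\frac{2 O}{B + 4 B} - O\right) = 3 \left(\frac{2 O}{5 B} - O\right) = 3 \left(- O + \frac{2 O}{5 B}\right) = - 3 O + \frac{6 O}{5 B}$)
$52 \left(X{\left(-1,12 \right)} - 81\right) = 52 \left(\left(\left(-3\right) \left(-1\right) + \frac{6}{5} \left(-1\right) \frac{1}{12}\right) - 81\right) = 52 \left(\left(3 + \frac{6}{5} \left(-1\right) \frac{1}{12}\right) - 81\right) = 52 \left(\left(3 - \frac{1}{10}\right) - 81\right) = 52 \left(\frac{29}{10} - 81\right) = 52 \left(- \frac{781}{10}\right) = - \frac{20306}{5}$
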